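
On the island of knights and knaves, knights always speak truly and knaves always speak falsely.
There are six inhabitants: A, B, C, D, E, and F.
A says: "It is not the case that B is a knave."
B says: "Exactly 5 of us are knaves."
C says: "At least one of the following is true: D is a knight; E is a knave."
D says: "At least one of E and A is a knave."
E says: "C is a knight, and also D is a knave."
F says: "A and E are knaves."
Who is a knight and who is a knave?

A is a knave, B is a knave, C is a knight, D is a knight, E is a knave, and F is a knight.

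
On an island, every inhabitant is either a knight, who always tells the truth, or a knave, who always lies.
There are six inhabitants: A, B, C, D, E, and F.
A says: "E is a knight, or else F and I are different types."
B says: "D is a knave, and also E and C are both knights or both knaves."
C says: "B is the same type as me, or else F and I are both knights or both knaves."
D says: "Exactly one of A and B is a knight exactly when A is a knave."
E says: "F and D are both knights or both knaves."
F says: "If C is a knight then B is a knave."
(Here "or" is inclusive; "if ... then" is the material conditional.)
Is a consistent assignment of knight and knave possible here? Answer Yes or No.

No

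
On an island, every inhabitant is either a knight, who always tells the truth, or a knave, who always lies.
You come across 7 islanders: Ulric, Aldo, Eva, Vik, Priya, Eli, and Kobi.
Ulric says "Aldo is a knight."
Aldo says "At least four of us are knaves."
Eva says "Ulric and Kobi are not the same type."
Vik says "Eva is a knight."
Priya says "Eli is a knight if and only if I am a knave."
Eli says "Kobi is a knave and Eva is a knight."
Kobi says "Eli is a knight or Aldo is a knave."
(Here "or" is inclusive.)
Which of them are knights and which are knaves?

Ulric is a knave, Aldo is a knave, Eva is a knight, Vik is a knight, Priya is a knight, Eli is a knave, and Kobi is a knight.

As a knave, Ulric's statement "Aldo is a knight" should be False; it is.
Aldo (knave): "at least four of us are knaves" — False. ✓
As a knight, Eva's statement "Ulric and Kobi are not the same type" should be true; it is.
Vik (knight): "Eva is a knight" — true. ✓
Priya is a knight, so "Eli is a knight if and only if I am a knave" must be true — and it is.
As a knave, Eli's statement "Kobi is a knave and Eva is a knight" should be False; it is.
Kobi is a knight, and the claim "Eli is a knight or Aldo is a knave" is indeed true.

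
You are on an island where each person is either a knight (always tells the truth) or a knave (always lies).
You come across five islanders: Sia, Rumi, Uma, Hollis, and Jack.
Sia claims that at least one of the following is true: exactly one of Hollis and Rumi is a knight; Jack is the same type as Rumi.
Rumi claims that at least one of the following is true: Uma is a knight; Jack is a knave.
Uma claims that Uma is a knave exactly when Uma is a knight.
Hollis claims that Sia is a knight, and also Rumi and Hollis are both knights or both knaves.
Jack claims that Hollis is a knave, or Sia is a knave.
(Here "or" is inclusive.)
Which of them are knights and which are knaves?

Knights: Jack. Knaves: Sia, Rumi, Uma, and Hollis.

Suppose Sia is a knight. Then Sia's statement "at least one of the following is true: exactly one of Hollis and Rumi is a knight; Jack is the same type as Rumi" would have to be true. Checking the 16 ways to assign the others, none is consistent with every speaker.
(For instance, with Rumi=knave, Uma=knave, Hollis=knave, Jack=knight, Sia's claim "at least one of the following is true: exactly one of Hollis and Rumi is a knight; Jack is the same type as Rumi" comes out false where it would need to be true.)
So Sia must be a knave, making "at least one of the following is true: exactly one of Hollis and Rumi is a knight; Jack is the same type as Rumi" false. Taking Sia=knave, Rumi=knave, Uma=knave, Hollis=knave, Jack=knight, each remaining statement checks out:
  Rumi (knave): "at least one of the following is true: Uma is a knight; Jack is a knave" — false. ✓
  Uma (knave): "Uma is a knave exactly when Uma is a knight" — false. ✓
  Hollis (knave): "Sia is a knight, and also Rumi and Hollis are both knights or both knaves" — false. ✓
  Jack (knight): "Hollis is a knave, or Sia is a knave" — true. ✓
This is the unique consistent assignment.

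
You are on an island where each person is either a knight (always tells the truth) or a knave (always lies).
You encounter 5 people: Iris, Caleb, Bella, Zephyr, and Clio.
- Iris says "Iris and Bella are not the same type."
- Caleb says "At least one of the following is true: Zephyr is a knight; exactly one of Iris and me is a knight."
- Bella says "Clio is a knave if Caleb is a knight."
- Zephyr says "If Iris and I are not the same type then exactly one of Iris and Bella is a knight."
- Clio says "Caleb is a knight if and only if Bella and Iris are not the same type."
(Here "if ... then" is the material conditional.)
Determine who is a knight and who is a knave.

Since Iris is a knight, "Iris and Bella are not the same type" needs to be true, which holds.
Caleb (knight): "at least one of the following is true: Zephyr is a knight; exactly one of Iris and me is a knight" — true. ✓
Since Bella is a knave, "Clio is a knave if Caleb is a knight" needs to be false, which holds.
Zephyr is a knight, and the claim "if Iris and I are not the same type then exactly one of Iris and Bella is a knight" is indeed true.
As a knight, Clio's statement "Caleb is a knight if and only if Bella and Iris are not the same type" should be true; it is.

Iris is a knight, Caleb is a knight, Bella is a knave, Zephyr is a knight, and Clio is a knight.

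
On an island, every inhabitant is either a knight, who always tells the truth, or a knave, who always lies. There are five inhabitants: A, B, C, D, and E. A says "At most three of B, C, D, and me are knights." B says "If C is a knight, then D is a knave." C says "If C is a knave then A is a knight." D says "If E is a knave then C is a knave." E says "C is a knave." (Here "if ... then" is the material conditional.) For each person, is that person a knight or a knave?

Knights: A, B, and C. Knaves: D and E.

As a knight, A's statement "at most three of B, C, D, and me are knights" should be true; it is.
B (knight): "if C is a knight, then D is a knave" — true. ✓
C is a knight; "if C is a knave then A is a knight" is true, as required.
D is a knave, and the claim "if E is a knave then C is a knave" is indeed False.
E is a knave; "C is a knave" is False, as required.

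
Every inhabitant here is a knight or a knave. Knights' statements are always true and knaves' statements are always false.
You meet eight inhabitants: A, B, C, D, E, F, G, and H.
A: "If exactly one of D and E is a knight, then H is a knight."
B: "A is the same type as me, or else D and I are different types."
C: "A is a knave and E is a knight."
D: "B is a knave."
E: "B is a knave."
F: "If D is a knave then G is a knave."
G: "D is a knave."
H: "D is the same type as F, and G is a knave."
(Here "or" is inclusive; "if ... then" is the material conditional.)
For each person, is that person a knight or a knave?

A (knight): "if exactly one of D and E is a knight, then H is a knight" — True. ✓
B is a knight; "A is the same type as me, or else D and I are different types" is True, as required.
As a knave, C's statement "A is a knave and E is a knight" should be False; it is.
D is a knave, so "B is a knave" must be False — and it is.
E (knave): "B is a knave" — False. ✓
Since F is a knave, "if D is a knave then G is a knave" needs to be False, which holds.
G (knight): "D is a knave" — True. ✓
Since H is a knave, "D is the same type as F, and G is a knave" needs to be False, which holds.

A is a knight, B is a knight, C is a knave, D is a knave, E is a knave, F is a knave, G is a knight, and H is a knave.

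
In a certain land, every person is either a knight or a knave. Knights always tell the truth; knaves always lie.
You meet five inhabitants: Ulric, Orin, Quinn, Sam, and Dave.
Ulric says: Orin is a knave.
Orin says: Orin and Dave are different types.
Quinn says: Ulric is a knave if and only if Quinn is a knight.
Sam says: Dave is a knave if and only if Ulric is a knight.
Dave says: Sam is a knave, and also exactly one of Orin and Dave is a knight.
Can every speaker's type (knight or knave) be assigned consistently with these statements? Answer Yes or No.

Checking all 32 assignments, each has at least one speaker whose statement's truth value contradicts their type.

No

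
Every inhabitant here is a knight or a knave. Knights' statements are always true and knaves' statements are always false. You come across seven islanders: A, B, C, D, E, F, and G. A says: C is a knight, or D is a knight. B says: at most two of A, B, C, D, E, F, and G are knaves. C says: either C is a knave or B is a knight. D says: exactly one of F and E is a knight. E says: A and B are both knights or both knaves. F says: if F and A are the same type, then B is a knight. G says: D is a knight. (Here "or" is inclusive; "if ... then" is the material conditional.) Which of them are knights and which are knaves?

Knights: A, B, C, E, and F. Knaves: D and G.

A (knight): "C is a knight, or D is a knight" — True. ✓
Since B is a knight, "at most two of A, B, C, D, E, F, and G are knaves" needs to be True, which holds.
Since C is a knight, "either C is a knave or B is a knight" needs to be True, which holds.
D is a knave, and the claim "exactly one of F and E is a knight" is indeed false.
E is a knight; "A and B are both knights or both knaves" is True, as required.
F is a knight, so "if F and A are the same type, then B is a knight" must be True — and it is.
As a knave, G's statement "D is a knight" should be false; it is.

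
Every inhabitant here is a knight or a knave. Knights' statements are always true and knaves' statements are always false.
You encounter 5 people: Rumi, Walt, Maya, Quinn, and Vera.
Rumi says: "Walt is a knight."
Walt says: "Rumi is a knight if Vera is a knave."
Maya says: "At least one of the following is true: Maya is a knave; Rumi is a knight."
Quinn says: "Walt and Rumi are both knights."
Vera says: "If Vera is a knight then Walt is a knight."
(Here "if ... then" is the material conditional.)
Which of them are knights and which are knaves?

Rumi is a knight, Walt is a knight, Maya is a knight, Quinn is a knight, and Vera is a knight.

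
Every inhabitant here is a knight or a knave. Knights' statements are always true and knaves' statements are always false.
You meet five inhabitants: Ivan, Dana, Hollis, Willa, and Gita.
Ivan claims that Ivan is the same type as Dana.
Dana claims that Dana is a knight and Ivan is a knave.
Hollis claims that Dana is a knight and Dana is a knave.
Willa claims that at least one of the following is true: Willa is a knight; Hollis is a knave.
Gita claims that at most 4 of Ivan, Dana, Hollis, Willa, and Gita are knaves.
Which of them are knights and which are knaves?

Ivan is a knave, Dana is a knight, Hollis is a knave, Willa is a knight, and Gita is a knight.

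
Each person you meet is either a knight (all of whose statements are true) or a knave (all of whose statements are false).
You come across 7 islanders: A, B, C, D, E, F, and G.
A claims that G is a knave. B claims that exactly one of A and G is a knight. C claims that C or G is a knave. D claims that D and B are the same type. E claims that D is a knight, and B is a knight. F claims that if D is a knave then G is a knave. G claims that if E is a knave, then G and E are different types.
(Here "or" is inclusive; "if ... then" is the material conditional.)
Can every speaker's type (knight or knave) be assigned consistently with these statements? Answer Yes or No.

Yes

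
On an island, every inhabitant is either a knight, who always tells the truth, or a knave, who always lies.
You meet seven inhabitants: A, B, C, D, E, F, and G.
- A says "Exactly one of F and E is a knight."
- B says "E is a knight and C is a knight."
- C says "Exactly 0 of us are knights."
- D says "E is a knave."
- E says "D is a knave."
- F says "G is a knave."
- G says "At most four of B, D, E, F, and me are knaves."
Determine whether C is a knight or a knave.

C is a knave.

Consistent assignments: {A=knight, B=knave, C=knave, D=knave, E=knight, F=knave, G=knight}; {A=knave, B=knave, C=knave, D=knight, E=knave, F=knave, G=knight}
In every consistent assignment, C is a knave.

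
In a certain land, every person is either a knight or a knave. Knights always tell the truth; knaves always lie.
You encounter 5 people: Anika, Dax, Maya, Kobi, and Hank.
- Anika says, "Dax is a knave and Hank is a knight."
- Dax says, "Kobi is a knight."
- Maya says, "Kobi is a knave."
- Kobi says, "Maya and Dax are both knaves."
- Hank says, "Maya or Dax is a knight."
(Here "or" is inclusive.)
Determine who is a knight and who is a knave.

As a knight, Anika's statement "Dax is a knave and Hank is a knight" should be True; it is.
Since Dax is a knave, "Kobi is a knight" needs to be False, which holds.
Maya (knight): "Kobi is a knave" — True. ✓
As a knave, Kobi's statement "Maya and Dax are both knaves" should be False; it is.
Hank is a knight; "Maya or Dax is a knight" is True, as required.

Anika is a knight, Dax is a knave, Maya is a knight, Kobi is a knave, and Hank is a knight.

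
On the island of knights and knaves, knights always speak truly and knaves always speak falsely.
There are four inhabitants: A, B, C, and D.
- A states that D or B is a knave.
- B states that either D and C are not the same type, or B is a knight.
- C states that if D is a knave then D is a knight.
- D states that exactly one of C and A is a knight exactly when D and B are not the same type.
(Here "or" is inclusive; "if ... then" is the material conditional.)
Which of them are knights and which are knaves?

Knights: A. Knaves: B, C, and D.

A is a knight; "D or B is a knave" is true, as required.
B is a knave; "either D and C are not the same type, or B is a knight" is false, as required.
C is a knave, so "if D is a knave then D is a knight" must be false — and it is.
As a knave, D's statement "exactly one of C and A is a knight exactly when D and B are not the same type" should be false; it is.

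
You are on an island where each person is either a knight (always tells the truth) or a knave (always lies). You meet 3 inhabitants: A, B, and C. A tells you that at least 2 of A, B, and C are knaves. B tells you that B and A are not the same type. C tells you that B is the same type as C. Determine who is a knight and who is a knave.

A is a knave, B is a knight, and C is a knight.

A is a knave, so "at least 2 of A, B, and C are knaves" must be False — and it is.
B is a knight; "B and A are not the same type" is true, as required.
C (knight): "B is the same type as C" — true. ✓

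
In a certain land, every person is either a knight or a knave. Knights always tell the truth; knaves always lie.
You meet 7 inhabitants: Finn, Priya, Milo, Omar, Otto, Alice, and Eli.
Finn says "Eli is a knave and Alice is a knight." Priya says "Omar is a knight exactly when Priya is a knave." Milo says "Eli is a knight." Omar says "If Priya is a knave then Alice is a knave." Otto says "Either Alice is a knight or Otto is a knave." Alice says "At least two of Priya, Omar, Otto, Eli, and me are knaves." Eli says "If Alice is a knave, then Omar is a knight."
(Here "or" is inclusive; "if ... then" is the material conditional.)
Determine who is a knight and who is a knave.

As a knave, Finn's statement "Eli is a knave and Alice is a knight" should be false; it is.
Since Priya is a knave, "Omar is a knight exactly when Priya is a knave" needs to be false, which holds.
Milo is a knight, and the claim "Eli is a knight" is indeed True.
Omar (knave): "if Priya is a knave then Alice is a knave" — false. ✓
Otto is a knight, so "either Alice is a knight or Otto is a knave" must be True — and it is.
Since Alice is a knight, "at least two of Priya, Omar, Otto, Eli, and me are knaves" needs to be True, which holds.
Eli is a knight, so "if Alice is a knave, then Omar is a knight" must be True — and it is.

Finn is a knave, Priya is a knave, Milo is a knight, Omar is a knave, Otto is a knight, Alice is a knight, and Eli is a knight.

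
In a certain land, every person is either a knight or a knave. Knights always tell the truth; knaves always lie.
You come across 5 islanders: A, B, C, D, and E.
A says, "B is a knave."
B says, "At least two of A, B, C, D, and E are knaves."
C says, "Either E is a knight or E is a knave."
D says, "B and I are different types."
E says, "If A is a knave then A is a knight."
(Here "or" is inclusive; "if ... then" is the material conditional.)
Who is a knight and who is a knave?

Knights: A, C, D, and E. Knaves: B.

Suppose A is a knave. Then A's statement "B is a knave" would have to be false. Checking the 16 ways to assign the others, none is consistent with every speaker.
(For instance, with B=knave, C=knight, D=knight, E=knight, A's claim "B is a knave" comes out true where it would need to be false.)
So A must be a knight, making "B is a knave" true. Taking A=knight, B=knave, C=knight, D=knight, E=knight, each remaining statement checks out:
  B (knave): "at least two of A, B, C, D, and E are knaves" — false. ✓
  C (knight): "either E is a knight or E is a knave" — true. ✓
  D (knight): "B and I are different types" — true. ✓
  E (knight): "if A is a knave then A is a knight" — true. ✓
This is the unique consistent assignment.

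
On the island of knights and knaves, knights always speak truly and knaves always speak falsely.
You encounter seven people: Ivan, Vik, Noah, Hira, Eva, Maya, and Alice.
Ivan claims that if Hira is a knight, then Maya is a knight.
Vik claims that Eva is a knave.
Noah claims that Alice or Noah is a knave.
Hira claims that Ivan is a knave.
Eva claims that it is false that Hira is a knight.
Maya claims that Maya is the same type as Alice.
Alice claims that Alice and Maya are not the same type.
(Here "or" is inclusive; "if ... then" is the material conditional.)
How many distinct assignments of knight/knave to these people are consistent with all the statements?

0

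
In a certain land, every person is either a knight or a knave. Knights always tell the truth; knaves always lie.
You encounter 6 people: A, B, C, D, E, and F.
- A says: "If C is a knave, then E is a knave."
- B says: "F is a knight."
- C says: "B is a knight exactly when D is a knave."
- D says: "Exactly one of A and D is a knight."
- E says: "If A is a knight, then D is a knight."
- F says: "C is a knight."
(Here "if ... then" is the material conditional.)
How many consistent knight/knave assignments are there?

1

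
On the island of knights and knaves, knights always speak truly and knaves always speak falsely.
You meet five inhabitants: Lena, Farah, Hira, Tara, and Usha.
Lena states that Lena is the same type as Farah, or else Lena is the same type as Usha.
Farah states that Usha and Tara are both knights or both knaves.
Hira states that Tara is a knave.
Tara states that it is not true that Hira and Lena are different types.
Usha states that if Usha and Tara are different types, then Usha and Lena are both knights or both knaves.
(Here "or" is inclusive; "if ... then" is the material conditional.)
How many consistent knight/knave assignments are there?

1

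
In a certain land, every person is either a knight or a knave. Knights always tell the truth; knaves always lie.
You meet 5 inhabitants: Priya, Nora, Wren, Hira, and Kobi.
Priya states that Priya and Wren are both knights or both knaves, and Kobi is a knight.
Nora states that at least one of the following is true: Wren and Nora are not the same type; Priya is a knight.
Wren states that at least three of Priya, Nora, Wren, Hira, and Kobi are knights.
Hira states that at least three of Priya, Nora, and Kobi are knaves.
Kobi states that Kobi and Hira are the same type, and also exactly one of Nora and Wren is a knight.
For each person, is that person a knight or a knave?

Suppose Priya is a knight. Then Priya's statement "Priya and Wren are both knights or both knaves, and Kobi is a knight" would have to be true. Checking the 16 ways to assign the others, none is consistent with every speaker.
(For instance, with Nora=knave, Wren=knave, Hira=knight, Kobi=knave, Priya's claim "Priya and Wren are both knights or both knaves, and Kobi is a knight" comes out false where it would need to be true.)
So Priya must be a knave, making "Priya and Wren are both knights or both knaves, and Kobi is a knight" false. Taking Priya=knave, Nora=knave, Wren=knave, Hira=knight, Kobi=knave, each remaining statement checks out:
  Nora (knave): "at least one of the following is true: Wren and Nora are not the same type; Priya is a knight" — false. ✓
  Wren (knave): "at least three of Priya, Nora, Wren, Hira, and Kobi are knights" — false. ✓
  Hira (knight): "at least three of Priya, Nora, and Kobi are knaves" — true. ✓
  Kobi (knave): "Kobi and Hira are the same type, and also exactly one of Nora and Wren is a knight" — false. ✓
This is the unique consistent assignment.

Priya is a knave, Nora is a knave, Wren is a knave, Hira is a knight, and Kobi is a knave.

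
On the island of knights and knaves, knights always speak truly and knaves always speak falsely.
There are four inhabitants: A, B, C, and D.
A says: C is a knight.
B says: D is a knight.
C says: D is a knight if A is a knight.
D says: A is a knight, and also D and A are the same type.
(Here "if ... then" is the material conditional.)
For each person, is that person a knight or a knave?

A is a knight, so "C is a knight" must be true — and it is.
B (knight): "D is a knight" — true. ✓
C is a knight, so "D is a knight if A is a knight" must be true — and it is.
D (knight): "A is a knight, and also D and A are the same type" — true. ✓

Knights: A, B, C, and D. Knaves: none.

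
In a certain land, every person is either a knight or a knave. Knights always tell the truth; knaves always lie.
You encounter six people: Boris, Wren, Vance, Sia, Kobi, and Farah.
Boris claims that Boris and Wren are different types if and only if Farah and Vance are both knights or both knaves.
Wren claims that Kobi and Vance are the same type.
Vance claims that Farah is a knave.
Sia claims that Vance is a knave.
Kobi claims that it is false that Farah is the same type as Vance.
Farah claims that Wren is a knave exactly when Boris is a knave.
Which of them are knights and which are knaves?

Boris is a knave, Wren is a knight, Vance is a knight, Sia is a knave, Kobi is a knight, and Farah is a knave.

As a knave, Boris's statement "Boris and Wren are different types if and only if Farah and Vance are both knights or both knaves" should be false; it is.
Wren is a knight, and the claim "Kobi and Vance are the same type" is indeed True.
Vance is a knight, so "Farah is a knave" must be True — and it is.
Sia is a knave, so "Vance is a knave" must be false — and it is.
As a knight, Kobi's statement "it is false that Farah is the same type as Vance" should be True; it is.
Farah is a knave; "Wren is a knave exactly when Boris is a knave" is false, as required.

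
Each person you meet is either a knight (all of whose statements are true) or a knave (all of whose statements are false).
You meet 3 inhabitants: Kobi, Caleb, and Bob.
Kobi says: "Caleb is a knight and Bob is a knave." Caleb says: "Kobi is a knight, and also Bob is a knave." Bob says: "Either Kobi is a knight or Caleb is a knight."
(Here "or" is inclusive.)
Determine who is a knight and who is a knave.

Kobi is a knave, Caleb is a knave, and Bob is a knave.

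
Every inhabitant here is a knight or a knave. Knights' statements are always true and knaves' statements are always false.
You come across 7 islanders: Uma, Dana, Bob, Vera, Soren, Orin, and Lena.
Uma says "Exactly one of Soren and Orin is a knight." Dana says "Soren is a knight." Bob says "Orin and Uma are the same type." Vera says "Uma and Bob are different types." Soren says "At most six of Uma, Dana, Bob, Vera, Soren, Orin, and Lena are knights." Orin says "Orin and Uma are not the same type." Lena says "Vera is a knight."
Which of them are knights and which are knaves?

Knights: Dana, Soren, and Orin. Knaves: Uma, Bob, Vera, and Lena.

As a knave, Uma's statement "exactly one of Soren and Orin is a knight" should be false; it is.
Dana is a knight; "Soren is a knight" is true, as required.
As a knave, Bob's statement "Orin and Uma are the same type" should be false; it is.
Vera is a knave, so "Uma and Bob are different types" must be false — and it is.
Soren is a knight; "at most six of Uma, Dana, Bob, Vera, Soren, Orin, and Lena are knights" is true, as required.
Orin (knight): "Orin and Uma are not the same type" — true. ✓
Lena is a knave; "Vera is a knight" is false, as required.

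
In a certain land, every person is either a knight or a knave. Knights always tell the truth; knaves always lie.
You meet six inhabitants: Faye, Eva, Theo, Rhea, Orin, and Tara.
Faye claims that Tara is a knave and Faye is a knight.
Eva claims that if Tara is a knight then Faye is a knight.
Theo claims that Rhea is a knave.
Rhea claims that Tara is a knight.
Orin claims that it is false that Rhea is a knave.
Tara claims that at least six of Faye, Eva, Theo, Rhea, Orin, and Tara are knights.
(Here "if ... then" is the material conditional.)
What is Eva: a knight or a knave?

Eva is a knight.

Consistent assignments: {Faye=knight, Eva=knight, Theo=knight, Rhea=knave, Orin=knave, Tara=knave}; {Faye=knave, Eva=knight, Theo=knight, Rhea=knave, Orin=knave, Tara=knave}
In every consistent assignment, Eva is a knight.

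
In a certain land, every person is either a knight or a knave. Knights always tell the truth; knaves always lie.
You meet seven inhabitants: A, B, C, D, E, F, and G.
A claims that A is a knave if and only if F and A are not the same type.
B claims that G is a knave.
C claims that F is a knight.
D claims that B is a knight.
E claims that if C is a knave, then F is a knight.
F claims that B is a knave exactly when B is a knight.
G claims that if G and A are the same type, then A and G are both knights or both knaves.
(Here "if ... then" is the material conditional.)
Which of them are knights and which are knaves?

A is a knave, and the claim "A is a knave if and only if F and A are not the same type" is indeed false.
B is a knave, so "G is a knave" must be false — and it is.
C (knave): "F is a knight" — false. ✓
Since D is a knave, "B is a knight" needs to be false, which holds.
E is a knave, so "if C is a knave, then F is a knight" must be false — and it is.
F is a knave, so "B is a knave exactly when B is a knight" must be false — and it is.
Since G is a knight, "if G and A are the same type, then A and G are both knights or both knaves" needs to be true, which holds.

Knights: G. Knaves: A, B, C, D, E, and F.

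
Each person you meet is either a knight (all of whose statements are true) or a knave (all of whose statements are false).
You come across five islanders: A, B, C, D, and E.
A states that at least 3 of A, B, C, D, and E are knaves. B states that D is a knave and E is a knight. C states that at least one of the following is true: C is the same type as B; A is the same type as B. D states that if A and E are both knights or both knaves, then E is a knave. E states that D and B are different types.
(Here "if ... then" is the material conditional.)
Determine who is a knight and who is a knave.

Knights: C, D, and E. Knaves: A and B.

A is a knave, and the claim "at least 3 of A, B, C, D, and E are knaves" is indeed False.
As a knave, B's statement "D is a knave and E is a knight" should be False; it is.
C is a knight, so "at least one of the following is true: C is the same type as B; A is the same type as B" must be true — and it is.
D is a knight, so "if A and E are both knights or both knaves, then E is a knave" must be true — and it is.
E is a knight; "D and B are different types" is true, as required.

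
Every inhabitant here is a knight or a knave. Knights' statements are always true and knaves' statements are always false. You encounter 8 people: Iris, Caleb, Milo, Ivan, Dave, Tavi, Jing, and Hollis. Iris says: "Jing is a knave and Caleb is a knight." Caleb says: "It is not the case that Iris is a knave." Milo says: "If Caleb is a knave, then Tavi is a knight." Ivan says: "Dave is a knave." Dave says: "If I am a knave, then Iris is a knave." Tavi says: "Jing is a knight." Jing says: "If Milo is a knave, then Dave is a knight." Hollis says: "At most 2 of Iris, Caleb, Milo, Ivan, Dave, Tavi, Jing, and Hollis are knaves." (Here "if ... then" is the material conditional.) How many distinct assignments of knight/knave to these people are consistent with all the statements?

1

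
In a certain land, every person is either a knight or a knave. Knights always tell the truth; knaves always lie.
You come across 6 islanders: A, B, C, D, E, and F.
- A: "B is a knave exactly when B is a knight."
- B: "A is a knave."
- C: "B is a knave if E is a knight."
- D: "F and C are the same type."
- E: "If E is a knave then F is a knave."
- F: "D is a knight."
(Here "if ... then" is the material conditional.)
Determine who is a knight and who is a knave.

As a knave, A's statement "B is a knave exactly when B is a knight" should be False; it is.
As a knight, B's statement "A is a knave" should be True; it is.
C is a knight, so "B is a knave if E is a knight" must be True — and it is.
D is a knight; "F and C are the same type" is True, as required.
E is a knave; "if E is a knave then F is a knave" is False, as required.
F is a knight; "D is a knight" is True, as required.

Knights: B, C, D, and F. Knaves: A and E.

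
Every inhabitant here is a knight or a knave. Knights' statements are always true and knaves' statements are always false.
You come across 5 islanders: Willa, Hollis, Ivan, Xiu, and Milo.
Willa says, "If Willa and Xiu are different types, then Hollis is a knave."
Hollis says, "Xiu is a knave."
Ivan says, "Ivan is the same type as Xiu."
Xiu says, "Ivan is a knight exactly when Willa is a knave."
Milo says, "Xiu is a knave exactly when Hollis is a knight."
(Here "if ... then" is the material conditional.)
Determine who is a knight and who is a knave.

Willa is a knight, Hollis is a knave, Ivan is a knave, Xiu is a knight, and Milo is a knight.

Suppose Willa is a knave. Then Willa's statement "if Willa and Xiu are different types, then Hollis is a knave" would have to be false. Checking the 16 ways to assign the others, none is consistent with every speaker.
(For instance, with Hollis=knave, Ivan=knave, Xiu=knight, Milo=knight, Willa's claim "if Willa and Xiu are different types, then Hollis is a knave" comes out true where it would need to be false.)
So Willa must be a knight, making "if Willa and Xiu are different types, then Hollis is a knave" true. Taking Willa=knight, Hollis=knave, Ivan=knave, Xiu=knight, Milo=knight, each remaining statement checks out:
  Hollis (knave): "Xiu is a knave" — false. ✓
  Ivan (knave): "Ivan is the same type as Xiu" — false. ✓
  Xiu (knight): "Ivan is a knight exactly when Willa is a knave" — true. ✓
  Milo (knight): "Xiu is a knave exactly when Hollis is a knight" — true. ✓
This is the unique consistent assignment.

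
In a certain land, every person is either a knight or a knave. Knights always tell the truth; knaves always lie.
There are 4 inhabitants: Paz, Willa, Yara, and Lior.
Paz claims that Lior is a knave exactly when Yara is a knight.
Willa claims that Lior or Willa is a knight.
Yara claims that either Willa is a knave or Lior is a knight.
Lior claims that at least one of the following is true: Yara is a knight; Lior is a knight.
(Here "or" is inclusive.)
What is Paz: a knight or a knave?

Paz is a knave.

Consistent assignments: {Paz=knave, Willa=knight, Yara=knight, Lior=knight}; {Paz=knave, Willa=knight, Yara=knave, Lior=knave}
In every consistent assignment, Paz is a knave.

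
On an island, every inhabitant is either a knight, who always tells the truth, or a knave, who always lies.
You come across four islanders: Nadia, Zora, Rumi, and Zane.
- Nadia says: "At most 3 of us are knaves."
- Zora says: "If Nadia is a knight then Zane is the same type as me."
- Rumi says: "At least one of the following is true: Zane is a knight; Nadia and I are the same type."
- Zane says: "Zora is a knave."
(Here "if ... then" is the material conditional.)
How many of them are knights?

3

The unique consistent assignment is Nadia=knight, Zora=knave, Rumi=knight, Zane=knight.
That has 3 knights.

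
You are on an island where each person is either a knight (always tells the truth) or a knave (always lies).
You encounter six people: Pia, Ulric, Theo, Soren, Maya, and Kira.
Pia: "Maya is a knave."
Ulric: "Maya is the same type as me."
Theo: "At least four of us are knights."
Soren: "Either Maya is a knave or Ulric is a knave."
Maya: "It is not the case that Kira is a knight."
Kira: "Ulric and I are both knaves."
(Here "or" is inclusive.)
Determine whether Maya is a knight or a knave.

Consistent assignments: {Pia=knave, Ulric=knight, Theo=knave, Soren=knave, Maya=knight, Kira=knave}
In every consistent assignment, Maya is a knight.

Maya is a knight.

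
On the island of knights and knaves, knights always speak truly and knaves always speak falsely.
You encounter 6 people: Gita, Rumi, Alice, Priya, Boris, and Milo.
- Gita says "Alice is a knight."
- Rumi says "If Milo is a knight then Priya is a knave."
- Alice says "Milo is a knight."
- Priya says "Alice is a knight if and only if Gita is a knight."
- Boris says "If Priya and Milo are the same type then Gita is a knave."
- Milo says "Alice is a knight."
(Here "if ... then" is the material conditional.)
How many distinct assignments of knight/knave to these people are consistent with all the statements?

2

Consistent assignments:
  Gita=knight, Rumi=knave, Alice=knight, Priya=knight, Boris=knave, Milo=knight
  Gita=knave, Rumi=knight, Alice=knave, Priya=knight, Boris=knight, Milo=knave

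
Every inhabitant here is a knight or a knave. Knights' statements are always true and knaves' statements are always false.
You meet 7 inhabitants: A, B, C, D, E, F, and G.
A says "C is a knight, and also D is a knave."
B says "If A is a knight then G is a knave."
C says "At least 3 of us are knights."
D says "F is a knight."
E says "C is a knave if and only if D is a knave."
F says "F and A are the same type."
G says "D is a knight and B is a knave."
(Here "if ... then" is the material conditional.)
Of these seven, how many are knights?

3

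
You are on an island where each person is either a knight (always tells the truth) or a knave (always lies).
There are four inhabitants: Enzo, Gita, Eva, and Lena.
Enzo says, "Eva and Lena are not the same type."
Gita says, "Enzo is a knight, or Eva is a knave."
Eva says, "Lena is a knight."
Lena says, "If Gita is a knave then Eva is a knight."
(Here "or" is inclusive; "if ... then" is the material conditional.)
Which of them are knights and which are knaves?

Knights: Eva and Lena. Knaves: Enzo and Gita.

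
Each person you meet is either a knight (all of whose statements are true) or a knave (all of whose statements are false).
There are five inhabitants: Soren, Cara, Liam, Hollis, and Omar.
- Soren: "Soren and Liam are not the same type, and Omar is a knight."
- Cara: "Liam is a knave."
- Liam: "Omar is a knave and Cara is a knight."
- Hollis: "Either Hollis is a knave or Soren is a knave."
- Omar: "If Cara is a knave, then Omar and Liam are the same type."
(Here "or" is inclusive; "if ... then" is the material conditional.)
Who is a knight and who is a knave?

Suppose Soren is a knight. Then Soren's statement "Soren and Liam are not the same type, and Omar is a knight" would have to be true. Checking the 16 ways to assign the others, none is consistent with every speaker.
(For instance, with Cara=knight, Liam=knave, Hollis=knight, Omar=knight, Hollis's claim "either Hollis is a knave or Soren is a knave" comes out false where it would need to be true.)
So Soren must be a knave, making "Soren and Liam are not the same type, and Omar is a knight" false. Taking Soren=knave, Cara=knight, Liam=knave, Hollis=knight, Omar=knight, each remaining statement checks out:
  Cara (knight): "Liam is a knave" — true. ✓
  Liam (knave): "Omar is a knave and Cara is a knight" — false. ✓
  Hollis (knight): "either Hollis is a knave or Soren is a knave" — true. ✓
  Omar (knight): "if Cara is a knave, then Omar and Liam are the same type" — true. ✓
This is the unique consistent assignment.

Knights: Cara, Hollis, and Omar. Knaves: Soren and Liam.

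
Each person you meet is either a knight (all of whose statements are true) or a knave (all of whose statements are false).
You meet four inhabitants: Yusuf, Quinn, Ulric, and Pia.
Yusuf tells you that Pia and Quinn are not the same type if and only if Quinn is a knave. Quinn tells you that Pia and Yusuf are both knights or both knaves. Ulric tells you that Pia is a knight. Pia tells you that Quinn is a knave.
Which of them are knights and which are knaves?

Yusuf (knave): "Pia and Quinn are not the same type if and only if Quinn is a knave" — False. ✓
Quinn (knight): "Pia and Yusuf are both knights or both knaves" — True. ✓
Ulric is a knave, and the claim "Pia is a knight" is indeed False.
Pia is a knave; "Quinn is a knave" is False, as required.

Knights: Quinn. Knaves: Yusuf, Ulric, and Pia.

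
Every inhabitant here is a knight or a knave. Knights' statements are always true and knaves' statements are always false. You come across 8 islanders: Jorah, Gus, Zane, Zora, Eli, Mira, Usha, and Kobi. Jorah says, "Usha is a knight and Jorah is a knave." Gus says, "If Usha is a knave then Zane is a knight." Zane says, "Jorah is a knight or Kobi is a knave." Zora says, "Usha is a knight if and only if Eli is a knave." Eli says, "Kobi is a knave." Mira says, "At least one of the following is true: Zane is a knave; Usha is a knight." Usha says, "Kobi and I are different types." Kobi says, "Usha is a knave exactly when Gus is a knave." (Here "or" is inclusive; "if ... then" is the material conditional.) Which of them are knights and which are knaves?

Jorah is a knave, Gus is a knight, Zane is a knight, Zora is a knight, Eli is a knight, Mira is a knave, Usha is a knave, and Kobi is a knave.

Jorah is a knave; "Usha is a knight and Jorah is a knave" is false, as required.
As a knight, Gus's statement "if Usha is a knave then Zane is a knight" should be true; it is.
Zane is a knight; "Jorah is a knight or Kobi is a knave" is true, as required.
As a knight, Zora's statement "Usha is a knight if and only if Eli is a knave" should be true; it is.
Eli is a knight; "Kobi is a knave" is true, as required.
Mira is a knave, so "at least one of the following is true: Zane is a knave; Usha is a knight" must be false — and it is.
Usha is a knave, so "Kobi and I are different types" must be false — and it is.
Since Kobi is a knave, "Usha is a knave exactly when Gus is a knave" needs to be false, which holds.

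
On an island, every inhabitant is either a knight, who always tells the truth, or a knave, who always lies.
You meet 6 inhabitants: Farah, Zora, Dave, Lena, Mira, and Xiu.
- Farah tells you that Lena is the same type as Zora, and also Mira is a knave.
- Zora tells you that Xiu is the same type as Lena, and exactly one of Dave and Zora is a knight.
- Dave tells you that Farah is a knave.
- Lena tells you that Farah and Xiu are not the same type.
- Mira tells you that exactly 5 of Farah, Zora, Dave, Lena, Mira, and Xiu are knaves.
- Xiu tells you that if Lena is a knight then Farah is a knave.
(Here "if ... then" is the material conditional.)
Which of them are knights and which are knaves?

Knights: Farah and Xiu. Knaves: Zora, Dave, Lena, and Mira.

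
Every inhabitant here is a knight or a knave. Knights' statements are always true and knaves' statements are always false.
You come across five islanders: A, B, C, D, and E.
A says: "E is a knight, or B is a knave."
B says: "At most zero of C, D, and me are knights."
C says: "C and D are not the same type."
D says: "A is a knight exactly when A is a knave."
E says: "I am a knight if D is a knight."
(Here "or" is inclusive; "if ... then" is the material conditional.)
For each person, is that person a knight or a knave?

As a knight, A's statement "E is a knight, or B is a knave" should be True; it is.
B is a knave; "at most zero of C, D, and me are knights" is false, as required.
C (knight): "C and D are not the same type" — True. ✓
D (knave): "A is a knight exactly when A is a knave" — false. ✓
E is a knight, so "I am a knight if D is a knight" must be True — and it is.

Knights: A, C, and E. Knaves: B and D.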